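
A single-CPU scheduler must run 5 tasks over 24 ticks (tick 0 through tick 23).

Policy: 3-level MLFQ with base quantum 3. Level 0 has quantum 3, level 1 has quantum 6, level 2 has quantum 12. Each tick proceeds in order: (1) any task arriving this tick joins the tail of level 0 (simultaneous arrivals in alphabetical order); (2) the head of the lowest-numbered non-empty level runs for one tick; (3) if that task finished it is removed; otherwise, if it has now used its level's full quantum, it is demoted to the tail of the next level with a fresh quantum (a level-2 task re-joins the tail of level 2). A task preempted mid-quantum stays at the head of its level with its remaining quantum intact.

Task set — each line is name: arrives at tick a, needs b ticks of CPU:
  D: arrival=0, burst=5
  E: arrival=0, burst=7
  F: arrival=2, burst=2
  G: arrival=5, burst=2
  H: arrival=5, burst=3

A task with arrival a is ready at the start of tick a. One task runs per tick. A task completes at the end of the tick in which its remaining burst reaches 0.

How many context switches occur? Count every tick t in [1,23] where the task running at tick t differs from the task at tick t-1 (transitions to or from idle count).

t=0: L0/L1/L2 = DE/-/- → run D
t=1: L0/L1/L2 = DE/-/- → run D
t=2: L0/L1/L2 = DEF/-/- → run D
t=3: L0/L1/L2 = EF/D/- → run E
t=4: L0/L1/L2 = EF/D/- → run E
t=5: L0/L1/L2 = EFGH/D/- → run E
t=6: L0/L1/L2 = FGH/DE/- → run F
t=7: L0/L1/L2 = FGH/DE/- → run F
t=8: L0/L1/L2 = GH/DE/- → run G
t=9: L0/L1/L2 = GH/DE/- → run G
t=10: L0/L1/L2 = H/DE/- → run H
t=11: L0/L1/L2 = H/DE/- → run H
t=12: L0/L1/L2 = H/DE/- → run H
t=13: L0/L1/L2 = -/DE/- → run D
t=14: L0/L1/L2 = -/DE/- → run D
t=15: L0/L1/L2 = -/E/- → run E
t=16: L0/L1/L2 = -/E/- → run E
t=17: L0/L1/L2 = -/E/- → run E
t=18: L0/L1/L2 = -/E/- → run E
t=19: (idle)
t=20: (idle)
t=21: (idle)
t=22: (idle)
t=23: (idle)

context switches = 7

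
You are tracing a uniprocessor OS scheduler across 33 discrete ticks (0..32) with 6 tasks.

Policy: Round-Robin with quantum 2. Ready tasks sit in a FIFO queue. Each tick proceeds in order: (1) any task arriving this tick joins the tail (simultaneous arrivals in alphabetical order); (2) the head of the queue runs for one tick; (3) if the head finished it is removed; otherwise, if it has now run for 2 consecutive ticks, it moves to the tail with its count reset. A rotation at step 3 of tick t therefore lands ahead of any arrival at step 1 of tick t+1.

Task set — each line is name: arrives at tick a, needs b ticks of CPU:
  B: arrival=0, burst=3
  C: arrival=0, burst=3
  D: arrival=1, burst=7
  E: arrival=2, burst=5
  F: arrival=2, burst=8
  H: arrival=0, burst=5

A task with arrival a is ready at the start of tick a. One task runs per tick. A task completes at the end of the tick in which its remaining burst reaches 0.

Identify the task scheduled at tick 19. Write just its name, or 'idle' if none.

t=0: queue=[B,C,H] q_used=0 → run B
t=1: queue=[B,C,H,D] q_used=1 → run B
t=2: queue=[C,H,D,B,E,F] q_used=0 → run C
t=3: queue=[C,H,D,B,E,F] q_used=1 → run C
t=4: queue=[H,D,B,E,F,C] q_used=0 → run H
t=5: queue=[H,D,B,E,F,C] q_used=1 → run H
t=6: queue=[D,B,E,F,C,H] q_used=0 → run D
t=7: queue=[D,B,E,F,C,H] q_used=1 → run D
t=8: queue=[B,E,F,C,H,D] q_used=0 → run B
t=9: queue=[E,F,C,H,D] q_used=0 → run E
t=10: queue=[E,F,C,H,D] q_used=1 → run E
t=11: queue=[F,C,H,D,E] q_used=0 → run F
t=12: queue=[F,C,H,D,E] q_used=1 → run F
t=13: queue=[C,H,D,E,F] q_used=0 → run C
t=14: queue=[H,D,E,F] q_used=0 → run H
t=15: queue=[H,D,E,F] q_used=1 → run H
t=16: queue=[D,E,F,H] q_used=0 → run D
t=17: queue=[D,E,F,H] q_used=1 → run D
t=18: queue=[E,F,H,D] q_used=0 → run E
t=19: queue=[E,F,H,D] q_used=1 → run E
t=20: queue=[F,H,D,E] q_used=0 → run F
t=21: queue=[F,H,D,E] q_used=1 → run F
t=22: queue=[H,D,E,F] q_used=0 → run H
t=23: queue=[D,E,F] q_used=0 → run D
t=24: queue=[D,E,F] q_used=1 → run D
t=25: queue=[E,F,D] q_used=0 → run E
t=26: queue=[F,D] q_used=0 → run F
t=27: queue=[F,D] q_used=1 → run F
t=28: queue=[D,F] q_used=0 → run D
t=29: queue=[F] q_used=0 → run F
t=30: queue=[F] q_used=1 → run F
t=31: (idle)
t=32: (idle)

running at tick 19 = E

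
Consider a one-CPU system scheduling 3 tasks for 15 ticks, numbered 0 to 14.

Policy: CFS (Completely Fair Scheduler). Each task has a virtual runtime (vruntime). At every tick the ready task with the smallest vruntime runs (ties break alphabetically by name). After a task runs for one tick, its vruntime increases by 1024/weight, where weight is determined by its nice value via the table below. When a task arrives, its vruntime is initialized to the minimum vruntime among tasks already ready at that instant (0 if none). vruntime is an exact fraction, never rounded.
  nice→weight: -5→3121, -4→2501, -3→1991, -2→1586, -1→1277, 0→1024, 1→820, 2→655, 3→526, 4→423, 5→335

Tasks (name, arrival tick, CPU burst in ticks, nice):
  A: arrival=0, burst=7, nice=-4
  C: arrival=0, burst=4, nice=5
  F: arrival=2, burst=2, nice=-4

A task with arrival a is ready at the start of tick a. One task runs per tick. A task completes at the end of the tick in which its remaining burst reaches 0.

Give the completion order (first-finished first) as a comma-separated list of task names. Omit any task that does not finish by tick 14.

completion order = F, A, C

t=0: vr[A=0 C=0] → run A
t=1: vr[A=1024/2501 C=0] → run C
t=2: vr[A=1024/2501 C=1024/335 F=1024/2501] → run A
t=3: vr[A=2048/2501 C=1024/335 F=1024/2501] → run F
t=4: vr[A=2048/2501 C=1024/335 F=2048/2501] → run A
t=5: vr[A=3072/2501 C=1024/335 F=2048/2501] → run F
t=6: vr[A=3072/2501 C=1024/335] → run A
t=7: vr[A=4096/2501 C=1024/335] → run A
t=8: vr[A=5120/2501 C=1024/335] → run A
t=9: vr[A=6144/2501 C=1024/335] → run A
t=10: vr[C=1024/335] → run C
t=11: vr[C=2048/335] → run C
t=12: vr[C=3072/335] → run C
t=13: (idle)
t=14: (idle)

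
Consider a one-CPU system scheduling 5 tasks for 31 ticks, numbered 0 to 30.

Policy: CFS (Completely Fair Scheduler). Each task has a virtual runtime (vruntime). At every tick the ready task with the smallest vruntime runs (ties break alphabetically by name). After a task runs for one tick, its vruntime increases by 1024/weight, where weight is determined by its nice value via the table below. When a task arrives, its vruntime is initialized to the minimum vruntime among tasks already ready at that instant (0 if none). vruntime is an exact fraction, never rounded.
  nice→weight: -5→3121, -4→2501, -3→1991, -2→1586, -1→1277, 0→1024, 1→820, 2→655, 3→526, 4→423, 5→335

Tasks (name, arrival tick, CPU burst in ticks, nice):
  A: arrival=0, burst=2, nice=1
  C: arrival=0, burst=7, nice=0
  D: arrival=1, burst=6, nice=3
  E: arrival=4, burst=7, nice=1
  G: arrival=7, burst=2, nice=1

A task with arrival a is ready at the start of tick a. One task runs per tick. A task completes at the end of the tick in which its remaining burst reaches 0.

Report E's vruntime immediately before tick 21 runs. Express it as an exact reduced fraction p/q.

vruntime(E, start of tick 21) = 1792/205

t=0: vr[A=0 C=0] → run A
t=1: vr[A=256/205 C=0 D=0] → run C
t=2: vr[A=256/205 C=1 D=0] → run D
t=3: vr[A=256/205 C=1 D=512/263] → run C
t=4: vr[A=256/205 C=2 D=512/263 E=256/205] → run A
t=5: vr[C=2 D=512/263 E=256/205] → run E
t=6: vr[C=2 D=512/263 E=512/205] → run D
t=7: vr[C=2 D=1024/263 E=512/205 G=2] → run C
t=8: vr[C=3 D=1024/263 E=512/205 G=2] → run G
t=9: vr[C=3 D=1024/263 E=512/205 G=666/205] → run E
t=10: vr[C=3 D=1024/263 E=768/205 G=666/205] → run C
t=11: vr[C=4 D=1024/263 E=768/205 G=666/205] → run G
t=12: vr[C=4 D=1024/263 E=768/205] → run E
t=13: vr[C=4 D=1024/263 E=1024/205] → run D
t=14: vr[C=4 D=1536/263 E=1024/205] → run C
t=15: vr[C=5 D=1536/263 E=1024/205] → run E
t=16: vr[C=5 D=1536/263 E=256/41] → run C
t=17: vr[C=6 D=1536/263 E=256/41] → run D
t=18: vr[C=6 D=2048/263 E=256/41] → run C
t=19: vr[D=2048/263 E=256/41] → run E
t=20: vr[D=2048/263 E=1536/205] → run E
t=21: vr[D=2048/263 E=1792/205] → run D
t=22: vr[D=2560/263 E=1792/205] → run E
t=23: vr[D=2560/263] → run D
t=24: (idle)
t=25: (idle)
t=26: (idle)
t=27: (idle)
t=28: (idle)
t=29: (idle)
t=30: (idle)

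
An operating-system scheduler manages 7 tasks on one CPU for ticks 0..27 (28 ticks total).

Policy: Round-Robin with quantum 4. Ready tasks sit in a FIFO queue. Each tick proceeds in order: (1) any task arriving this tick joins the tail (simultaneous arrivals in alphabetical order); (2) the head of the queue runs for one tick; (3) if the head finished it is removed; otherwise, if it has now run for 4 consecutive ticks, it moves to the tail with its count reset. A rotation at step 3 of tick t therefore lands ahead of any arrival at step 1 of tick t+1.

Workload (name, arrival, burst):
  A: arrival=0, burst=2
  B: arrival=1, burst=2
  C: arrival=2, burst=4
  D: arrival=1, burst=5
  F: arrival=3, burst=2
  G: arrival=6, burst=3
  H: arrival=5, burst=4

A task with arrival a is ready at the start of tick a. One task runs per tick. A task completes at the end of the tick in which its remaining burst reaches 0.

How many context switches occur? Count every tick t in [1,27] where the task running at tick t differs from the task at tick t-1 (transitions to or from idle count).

t=0: queue=[A] q_used=0 → run A
t=1: queue=[A,B,D] q_used=1 → run A
t=2: queue=[B,D,C] q_used=0 → run B
t=3: queue=[B,D,C,F] q_used=1 → run B
t=4: queue=[D,C,F] q_used=0 → run D
t=5: queue=[D,C,F,H] q_used=1 → run D
t=6: queue=[D,C,F,H,G] q_used=2 → run D
t=7: queue=[D,C,F,H,G] q_used=3 → run D
t=8: queue=[C,F,H,G,D] q_used=0 → run C
t=9: queue=[C,F,H,G,D] q_used=1 → run C
t=10: queue=[C,F,H,G,D] q_used=2 → run C
t=11: queue=[C,F,H,G,D] q_used=3 → run C
t=12: queue=[F,H,G,D] q_used=0 → run F
t=13: queue=[F,H,G,D] q_used=1 → run F
t=14: queue=[H,G,D] q_used=0 → run H
t=15: queue=[H,G,D] q_used=1 → run H
t=16: queue=[H,G,D] q_used=2 → run H
t=17: queue=[H,G,D] q_used=3 → run H
t=18: queue=[G,D] q_used=0 → run G
t=19: queue=[G,D] q_used=1 → run G
t=20: queue=[G,D] q_used=2 → run G
t=21: queue=[D] q_used=0 → run D
t=22: (idle)
t=23: (idle)
t=24: (idle)
t=25: (idle)
t=26: (idle)
t=27: (idle)

context switches = 8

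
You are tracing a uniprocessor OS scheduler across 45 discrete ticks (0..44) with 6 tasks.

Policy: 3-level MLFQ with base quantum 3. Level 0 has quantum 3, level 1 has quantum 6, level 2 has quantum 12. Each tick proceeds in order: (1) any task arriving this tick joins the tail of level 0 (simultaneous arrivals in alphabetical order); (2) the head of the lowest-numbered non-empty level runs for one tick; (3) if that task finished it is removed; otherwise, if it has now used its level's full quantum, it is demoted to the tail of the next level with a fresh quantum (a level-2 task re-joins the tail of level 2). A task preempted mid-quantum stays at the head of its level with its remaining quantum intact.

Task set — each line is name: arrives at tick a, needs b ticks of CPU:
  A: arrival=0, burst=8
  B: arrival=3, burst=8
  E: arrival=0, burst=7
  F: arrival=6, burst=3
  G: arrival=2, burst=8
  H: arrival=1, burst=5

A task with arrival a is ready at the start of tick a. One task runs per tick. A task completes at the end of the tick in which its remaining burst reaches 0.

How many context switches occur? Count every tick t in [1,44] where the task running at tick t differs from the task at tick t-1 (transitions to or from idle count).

t=0: L0/L1/L2 = AE/-/- → run A
t=1: L0/L1/L2 = AEH/-/- → run A
t=2: L0/L1/L2 = AEHG/-/- → run A
t=3: L0/L1/L2 = EHGB/A/- → run E
t=4: L0/L1/L2 = EHGB/A/- → run E
t=5: L0/L1/L2 = EHGB/A/- → run E
t=6: L0/L1/L2 = HGBF/AE/- → run H
t=7: L0/L1/L2 = HGBF/AE/- → run H
t=8: L0/L1/L2 = HGBF/AE/- → run H
t=9: L0/L1/L2 = GBF/AEH/- → run G
t=10: L0/L1/L2 = GBF/AEH/- → run G
t=11: L0/L1/L2 = GBF/AEH/- → run G
t=12: L0/L1/L2 = BF/AEHG/- → run B
t=13: L0/L1/L2 = BF/AEHG/- → run B
t=14: L0/L1/L2 = BF/AEHG/- → run B
t=15: L0/L1/L2 = F/AEHGB/- → run F
t=16: L0/L1/L2 = F/AEHGB/- → run F
t=17: L0/L1/L2 = F/AEHGB/- → run F
t=18: L0/L1/L2 = -/AEHGB/- → run A
t=19: L0/L1/L2 = -/AEHGB/- → run A
t=20: L0/L1/L2 = -/AEHGB/- → run A
t=21: L0/L1/L2 = -/AEHGB/- → run A
t=22: L0/L1/L2 = -/AEHGB/- → run A
t=23: L0/L1/L2 = -/EHGB/- → run E
t=24: L0/L1/L2 = -/EHGB/- → run E
t=25: L0/L1/L2 = -/EHGB/- → run E
t=26: L0/L1/L2 = -/EHGB/- → run E
t=27: L0/L1/L2 = -/HGB/- → run H
t=28: L0/L1/L2 = -/HGB/- → run H
t=29: L0/L1/L2 = -/GB/- → run G
t=30: L0/L1/L2 = -/GB/- → run G
t=31: L0/L1/L2 = -/GB/- → run G
t=32: L0/L1/L2 = -/GB/- → run G
t=33: L0/L1/L2 = -/GB/- → run G
t=34: L0/L1/L2 = -/B/- → run B
t=35: L0/L1/L2 = -/B/- → run B
t=36: L0/L1/L2 = -/B/- → run B
t=37: L0/L1/L2 = -/B/- → run B
t=38: L0/L1/L2 = -/B/- → run B
t=39: (idle)
t=40: (idle)
t=41: (idle)
t=42: (idle)
t=43: (idle)
t=44: (idle)

context switches = 11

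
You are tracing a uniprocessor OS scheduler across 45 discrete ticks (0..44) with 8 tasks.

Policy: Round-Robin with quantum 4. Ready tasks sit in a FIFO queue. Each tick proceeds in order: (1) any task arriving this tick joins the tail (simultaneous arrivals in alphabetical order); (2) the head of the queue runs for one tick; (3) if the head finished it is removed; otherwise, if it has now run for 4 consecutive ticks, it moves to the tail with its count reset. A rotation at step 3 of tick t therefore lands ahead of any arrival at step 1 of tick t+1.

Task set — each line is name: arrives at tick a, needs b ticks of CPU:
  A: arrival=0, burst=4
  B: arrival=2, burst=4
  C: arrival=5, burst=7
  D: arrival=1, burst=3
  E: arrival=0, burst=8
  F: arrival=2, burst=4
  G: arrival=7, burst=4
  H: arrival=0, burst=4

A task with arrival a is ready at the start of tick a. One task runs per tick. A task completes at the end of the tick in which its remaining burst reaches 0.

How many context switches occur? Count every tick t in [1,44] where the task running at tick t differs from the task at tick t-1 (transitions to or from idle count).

t=0: queue=[A,E,H] q_used=0 → run A
t=1: queue=[A,E,H,D] q_used=1 → run A
t=2: queue=[A,E,H,D,B,F] q_used=2 → run A
t=3: queue=[A,E,H,D,B,F] q_used=3 → run A
t=4: queue=[E,H,D,B,F] q_used=0 → run E
t=5: queue=[E,H,D,B,F,C] q_used=1 → run E
t=6: queue=[E,H,D,B,F,C] q_used=2 → run E
t=7: queue=[E,H,D,B,F,C,G] q_used=3 → run E
t=8: queue=[H,D,B,F,C,G,E] q_used=0 → run H
t=9: queue=[H,D,B,F,C,G,E] q_used=1 → run H
t=10: queue=[H,D,B,F,C,G,E] q_used=2 → run H
t=11: queue=[H,D,B,F,C,G,E] q_used=3 → run H
t=12: queue=[D,B,F,C,G,E] q_used=0 → run D
t=13: queue=[D,B,F,C,G,E] q_used=1 → run D
t=14: queue=[D,B,F,C,G,E] q_used=2 → run D
t=15: queue=[B,F,C,G,E] q_used=0 → run B
t=16: queue=[B,F,C,G,E] q_used=1 → run B
t=17: queue=[B,F,C,G,E] q_used=2 → run B
t=18: queue=[B,F,C,G,E] q_used=3 → run B
t=19: queue=[F,C,G,E] q_used=0 → run F
t=20: queue=[F,C,G,E] q_used=1 → run F
t=21: queue=[F,C,G,E] q_used=2 → run F
t=22: queue=[F,C,G,E] q_used=3 → run F
t=23: queue=[C,G,E] q_used=0 → run C
t=24: queue=[C,G,E] q_used=1 → run C
t=25: queue=[C,G,E] q_used=2 → run C
t=26: queue=[C,G,E] q_used=3 → run C
t=27: queue=[G,E,C] q_used=0 → run G
t=28: queue=[G,E,C] q_used=1 → run G
t=29: queue=[G,E,C] q_used=2 → run G
t=30: queue=[G,E,C] q_used=3 → run G
t=31: queue=[E,C] q_used=0 → run E
t=32: queue=[E,C] q_used=1 → run E
t=33: queue=[E,C] q_used=2 → run E
t=34: queue=[E,C] q_used=3 → run E
t=35: queue=[C] q_used=0 → run C
t=36: queue=[C] q_used=1 → run C
t=37: queue=[C] q_used=2 → run C
t=38: (idle)
t=39: (idle)
t=40: (idle)
t=41: (idle)
t=42: (idle)
t=43: (idle)
t=44: (idle)

context switches = 10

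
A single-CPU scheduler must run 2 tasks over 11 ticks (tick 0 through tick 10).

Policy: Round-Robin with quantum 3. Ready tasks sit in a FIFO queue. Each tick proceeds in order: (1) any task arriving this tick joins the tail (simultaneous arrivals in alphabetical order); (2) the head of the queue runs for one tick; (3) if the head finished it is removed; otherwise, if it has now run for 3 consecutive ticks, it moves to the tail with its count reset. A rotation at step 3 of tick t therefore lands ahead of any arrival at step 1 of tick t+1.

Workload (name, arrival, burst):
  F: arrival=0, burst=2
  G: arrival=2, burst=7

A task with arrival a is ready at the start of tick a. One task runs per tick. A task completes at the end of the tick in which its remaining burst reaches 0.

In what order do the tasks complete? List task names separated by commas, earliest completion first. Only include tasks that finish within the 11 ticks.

completion order = F, G

t=0: queue=[F] q_used=0 → run F
t=1: queue=[F] q_used=1 → run F
t=2: queue=[G] q_used=0 → run G
t=3: queue=[G] q_used=1 → run G
t=4: queue=[G] q_used=2 → run G
t=5: queue=[G] q_used=0 → run G
t=6: queue=[G] q_used=1 → run G
t=7: queue=[G] q_used=2 → run G
t=8: queue=[G] q_used=0 → run G
t=9: (idle)
t=10: (idle)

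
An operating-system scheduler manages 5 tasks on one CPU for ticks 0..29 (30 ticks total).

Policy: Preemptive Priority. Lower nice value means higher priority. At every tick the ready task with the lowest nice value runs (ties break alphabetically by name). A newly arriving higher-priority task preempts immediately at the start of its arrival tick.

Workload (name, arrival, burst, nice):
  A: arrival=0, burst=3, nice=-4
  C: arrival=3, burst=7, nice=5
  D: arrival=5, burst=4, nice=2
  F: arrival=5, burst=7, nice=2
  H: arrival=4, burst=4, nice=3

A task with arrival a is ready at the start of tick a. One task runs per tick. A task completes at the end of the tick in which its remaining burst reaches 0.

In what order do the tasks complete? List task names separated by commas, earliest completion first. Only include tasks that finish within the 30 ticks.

completion order = A, D, F, H, C

t=0: ready={A} → run A
t=1: ready={A} → run A
t=2: ready={A} → run A
t=3: ready={C} → run C
t=4: ready={C,H} → run H
t=5: ready={C,D,F,H} → run D
t=6: ready={C,D,F,H} → run D
t=7: ready={C,D,F,H} → run D
t=8: ready={C,D,F,H} → run D
t=9: ready={C,F,H} → run F
t=10: ready={C,F,H} → run F
t=11: ready={C,F,H} → run F
t=12: ready={C,F,H} → run F
t=13: ready={C,F,H} → run F
t=14: ready={C,F,H} → run F
t=15: ready={C,F,H} → run F
t=16: ready={C,H} → run H
t=17: ready={C,H} → run H
t=18: ready={C,H} → run H
t=19: ready={C} → run C
t=20: ready={C} → run C
t=21: ready={C} → run C
t=22: ready={C} → run C
t=23: ready={C} → run C
t=24: ready={C} → run C
t=25: (idle)
t=26: (idle)
t=27: (idle)
t=28: (idle)
t=29: (idle)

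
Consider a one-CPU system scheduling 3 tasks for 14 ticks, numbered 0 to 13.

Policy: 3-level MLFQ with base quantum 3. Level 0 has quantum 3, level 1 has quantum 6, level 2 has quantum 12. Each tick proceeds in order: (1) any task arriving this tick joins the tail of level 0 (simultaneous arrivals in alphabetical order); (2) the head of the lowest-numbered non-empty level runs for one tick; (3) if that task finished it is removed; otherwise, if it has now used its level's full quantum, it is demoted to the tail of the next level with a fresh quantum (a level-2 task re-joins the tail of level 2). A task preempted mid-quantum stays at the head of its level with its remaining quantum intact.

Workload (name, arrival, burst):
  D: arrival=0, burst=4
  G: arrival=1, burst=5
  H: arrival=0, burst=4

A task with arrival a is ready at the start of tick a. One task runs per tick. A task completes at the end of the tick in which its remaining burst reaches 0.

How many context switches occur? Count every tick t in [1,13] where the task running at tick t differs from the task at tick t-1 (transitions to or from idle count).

t=0: L0/L1/L2 = DH/-/- → run D
t=1: L0/L1/L2 = DHG/-/- → run D
t=2: L0/L1/L2 = DHG/-/- → run D
t=3: L0/L1/L2 = HG/D/- → run H
t=4: L0/L1/L2 = HG/D/- → run H
t=5: L0/L1/L2 = HG/D/- → run H
t=6: L0/L1/L2 = G/DH/- → run G
t=7: L0/L1/L2 = G/DH/- → run G
t=8: L0/L1/L2 = G/DH/- → run G
t=9: L0/L1/L2 = -/DHG/- → run D
t=10: L0/L1/L2 = -/HG/- → run H
t=11: L0/L1/L2 = -/G/- → run G
t=12: L0/L1/L2 = -/G/- → run G
t=13: (idle)

context switches = 6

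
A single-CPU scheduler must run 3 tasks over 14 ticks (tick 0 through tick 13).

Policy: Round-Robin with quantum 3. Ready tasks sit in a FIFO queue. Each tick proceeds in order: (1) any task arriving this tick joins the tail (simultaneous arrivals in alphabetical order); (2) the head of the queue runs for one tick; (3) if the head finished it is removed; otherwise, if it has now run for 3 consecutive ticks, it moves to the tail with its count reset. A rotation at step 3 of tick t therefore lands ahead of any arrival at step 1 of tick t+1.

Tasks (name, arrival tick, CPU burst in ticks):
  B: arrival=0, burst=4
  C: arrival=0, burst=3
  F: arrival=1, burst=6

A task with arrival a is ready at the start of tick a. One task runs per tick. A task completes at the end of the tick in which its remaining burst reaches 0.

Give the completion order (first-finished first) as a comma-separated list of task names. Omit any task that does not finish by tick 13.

t=0: queue=[B,C] q_used=0 → run B
t=1: queue=[B,C,F] q_used=1 → run B
t=2: queue=[B,C,F] q_used=2 → run B
t=3: queue=[C,F,B] q_used=0 → run C
t=4: queue=[C,F,B] q_used=1 → run C
t=5: queue=[C,F,B] q_used=2 → run C
t=6: queue=[F,B] q_used=0 → run F
t=7: queue=[F,B] q_used=1 → run F
t=8: queue=[F,B] q_used=2 → run F
t=9: queue=[B,F] q_used=0 → run B
t=10: queue=[F] q_used=0 → run F
t=11: queue=[F] q_used=1 → run F
t=12: queue=[F] q_used=2 → run F
t=13: (idle)

completion order = C, B, F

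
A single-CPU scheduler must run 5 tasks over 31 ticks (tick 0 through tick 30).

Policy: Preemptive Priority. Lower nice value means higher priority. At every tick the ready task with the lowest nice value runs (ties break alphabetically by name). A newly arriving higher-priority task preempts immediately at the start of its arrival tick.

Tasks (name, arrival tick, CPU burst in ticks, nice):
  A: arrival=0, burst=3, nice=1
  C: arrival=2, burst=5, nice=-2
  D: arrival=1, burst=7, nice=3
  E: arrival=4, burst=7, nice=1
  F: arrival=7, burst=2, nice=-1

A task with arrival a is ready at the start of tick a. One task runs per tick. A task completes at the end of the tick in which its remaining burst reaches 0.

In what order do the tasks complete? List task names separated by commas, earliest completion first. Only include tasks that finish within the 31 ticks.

t=0: ready={A} → run A
t=1: ready={A,D} → run A
t=2: ready={A,C,D} → run C
t=3: ready={A,C,D} → run C
t=4: ready={A,C,D,E} → run C
t=5: ready={A,C,D,E} → run C
t=6: ready={A,C,D,E} → run C
t=7: ready={A,D,E,F} → run F
t=8: ready={A,D,E,F} → run F
t=9: ready={A,D,E} → run A
t=10: ready={D,E} → run E
t=11: ready={D,E} → run E
t=12: ready={D,E} → run E
t=13: ready={D,E} → run E
t=14: ready={D,E} → run E
t=15: ready={D,E} → run E
t=16: ready={D,E} → run E
t=17: ready={D} → run D
t=18: ready={D} → run D
t=19: ready={D} → run D
t=20: ready={D} → run D
t=21: ready={D} → run D
t=22: ready={D} → run D
t=23: ready={D} → run D
t=24: (idle)
t=25: (idle)
t=26: (idle)
t=27: (idle)
t=28: (idle)
t=29: (idle)
t=30: (idle)

completion order = C, F, A, E, D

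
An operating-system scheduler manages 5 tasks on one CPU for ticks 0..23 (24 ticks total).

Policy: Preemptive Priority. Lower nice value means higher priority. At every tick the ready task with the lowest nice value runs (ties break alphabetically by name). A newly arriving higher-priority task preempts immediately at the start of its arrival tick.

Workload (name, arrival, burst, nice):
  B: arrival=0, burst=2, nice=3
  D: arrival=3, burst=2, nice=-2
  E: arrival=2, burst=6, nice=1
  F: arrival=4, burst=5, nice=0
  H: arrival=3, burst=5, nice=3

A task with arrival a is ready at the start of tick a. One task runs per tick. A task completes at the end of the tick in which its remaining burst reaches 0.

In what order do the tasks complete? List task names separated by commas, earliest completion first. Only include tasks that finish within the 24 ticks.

completion order = B, D, F, E, H

t=0: ready={B} → run B
t=1: ready={B} → run B
t=2: ready={E} → run E
t=3: ready={D,E,H} → run D
t=4: ready={D,E,F,H} → run D
t=5: ready={E,F,H} → run F
t=6: ready={E,F,H} → run F
t=7: ready={E,F,H} → run F
t=8: ready={E,F,H} → run F
t=9: ready={E,F,H} → run F
t=10: ready={E,H} → run E
t=11: ready={E,H} → run E
t=12: ready={E,H} → run E
t=13: ready={E,H} → run E
t=14: ready={E,H} → run E
t=15: ready={H} → run H
t=16: ready={H} → run H
t=17: ready={H} → run H
t=18: ready={H} → run H
t=19: ready={H} → run H
t=20: (idle)
t=21: (idle)
t=22: (idle)
t=23: (idle)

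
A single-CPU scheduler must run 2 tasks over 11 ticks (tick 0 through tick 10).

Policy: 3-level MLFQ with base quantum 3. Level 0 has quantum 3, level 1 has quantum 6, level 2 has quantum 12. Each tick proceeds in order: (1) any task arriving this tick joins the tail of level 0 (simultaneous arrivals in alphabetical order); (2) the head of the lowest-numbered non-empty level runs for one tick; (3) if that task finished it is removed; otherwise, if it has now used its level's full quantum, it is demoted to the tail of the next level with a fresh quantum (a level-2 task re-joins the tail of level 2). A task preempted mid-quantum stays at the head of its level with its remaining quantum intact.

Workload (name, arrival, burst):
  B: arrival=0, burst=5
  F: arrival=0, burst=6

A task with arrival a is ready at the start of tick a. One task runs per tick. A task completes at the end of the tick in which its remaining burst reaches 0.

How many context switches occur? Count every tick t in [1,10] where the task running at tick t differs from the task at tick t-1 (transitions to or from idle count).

context switches = 3

t=0: L0/L1/L2 = BF/-/- → run B
t=1: L0/L1/L2 = BF/-/- → run B
t=2: L0/L1/L2 = BF/-/- → run B
t=3: L0/L1/L2 = F/B/- → run F
t=4: L0/L1/L2 = F/B/- → run F
t=5: L0/L1/L2 = F/B/- → run F
t=6: L0/L1/L2 = -/BF/- → run B
t=7: L0/L1/L2 = -/BF/- → run B
t=8: L0/L1/L2 = -/F/- → run F
t=9: L0/L1/L2 = -/F/- → run F
t=10: L0/L1/L2 = -/F/- → run F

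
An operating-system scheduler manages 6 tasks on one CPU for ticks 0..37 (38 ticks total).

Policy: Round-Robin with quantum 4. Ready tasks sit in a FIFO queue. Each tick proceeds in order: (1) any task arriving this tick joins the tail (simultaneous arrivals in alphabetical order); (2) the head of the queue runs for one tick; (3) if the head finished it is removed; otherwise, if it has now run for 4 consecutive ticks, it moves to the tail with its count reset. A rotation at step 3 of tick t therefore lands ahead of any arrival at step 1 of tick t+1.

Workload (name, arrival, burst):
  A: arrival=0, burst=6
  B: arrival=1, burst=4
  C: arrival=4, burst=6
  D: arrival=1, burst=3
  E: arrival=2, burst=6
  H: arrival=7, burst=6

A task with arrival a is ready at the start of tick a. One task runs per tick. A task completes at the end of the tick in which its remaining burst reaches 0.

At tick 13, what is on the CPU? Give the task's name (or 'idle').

t=0: queue=[A] q_used=0 → run A
t=1: queue=[A,B,D] q_used=1 → run A
t=2: queue=[A,B,D,E] q_used=2 → run A
t=3: queue=[A,B,D,E] q_used=3 → run A
t=4: queue=[B,D,E,A,C] q_used=0 → run B
t=5: queue=[B,D,E,A,C] q_used=1 → run B
t=6: queue=[B,D,E,A,C] q_used=2 → run B
t=7: queue=[B,D,E,A,C,H] q_used=3 → run B
t=8: queue=[D,E,A,C,H] q_used=0 → run D
t=9: queue=[D,E,A,C,H] q_used=1 → run D
t=10: queue=[D,E,A,C,H] q_used=2 → run D
t=11: queue=[E,A,C,H] q_used=0 → run E
t=12: queue=[E,A,C,H] q_used=1 → run E
t=13: queue=[E,A,C,H] q_used=2 → run E
t=14: queue=[E,A,C,H] q_used=3 → run E
t=15: queue=[A,C,H,E] q_used=0 → run A
t=16: queue=[A,C,H,E] q_used=1 → run A
t=17: queue=[C,H,E] q_used=0 → run C
t=18: queue=[C,H,E] q_used=1 → run C
t=19: queue=[C,H,E] q_used=2 → run C
t=20: queue=[C,H,E] q_used=3 → run C
t=21: queue=[H,E,C] q_used=0 → run H
t=22: queue=[H,E,C] q_used=1 → run H
t=23: queue=[H,E,C] q_used=2 → run H
t=24: queue=[H,E,C] q_used=3 → run H
t=25: queue=[E,C,H] q_used=0 → run E
t=26: queue=[E,C,H] q_used=1 → run E
t=27: queue=[C,H] q_used=0 → run C
t=28: queue=[C,H] q_used=1 → run C
t=29: queue=[H] q_used=0 → run H
t=30: queue=[H] q_used=1 → run H
t=31: (idle)
t=32: (idle)
t=33: (idle)
t=34: (idle)
t=35: (idle)
t=36: (idle)
t=37: (idle)

running at tick 13 = E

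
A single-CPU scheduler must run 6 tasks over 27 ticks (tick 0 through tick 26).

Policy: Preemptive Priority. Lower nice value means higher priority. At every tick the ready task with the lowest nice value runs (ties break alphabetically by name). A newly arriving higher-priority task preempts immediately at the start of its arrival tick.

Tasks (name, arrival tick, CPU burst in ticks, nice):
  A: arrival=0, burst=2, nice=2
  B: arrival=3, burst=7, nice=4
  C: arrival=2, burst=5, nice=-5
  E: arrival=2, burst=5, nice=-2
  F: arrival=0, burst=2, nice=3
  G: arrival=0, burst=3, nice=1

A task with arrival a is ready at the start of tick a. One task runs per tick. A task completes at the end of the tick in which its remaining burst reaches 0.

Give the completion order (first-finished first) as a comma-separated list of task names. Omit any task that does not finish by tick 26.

completion order = C, E, G, A, F, B

t=0: ready={A,F,G} → run G
t=1: ready={A,F,G} → run G
t=2: ready={A,C,E,F,G} → run C
t=3: ready={A,B,C,E,F,G} → run C
t=4: ready={A,B,C,E,F,G} → run C
t=5: ready={A,B,C,E,F,G} → run C
t=6: ready={A,B,C,E,F,G} → run C
t=7: ready={A,B,E,F,G} → run E
t=8: ready={A,B,E,F,G} → run E
t=9: ready={A,B,E,F,G} → run E
t=10: ready={A,B,E,F,G} → run E
t=11: ready={A,B,E,F,G} → run E
t=12: ready={A,B,F,G} → run G
t=13: ready={A,B,F} → run A
t=14: ready={A,B,F} → run A
t=15: ready={B,F} → run F
t=16: ready={B,F} → run F
t=17: ready={B} → run B
t=18: ready={B} → run B
t=19: ready={B} → run B
t=20: ready={B} → run B
t=21: ready={B} → run B
t=22: ready={B} → run B
t=23: ready={B} → run B
t=24: (idle)
t=25: (idle)
t=26: (idle)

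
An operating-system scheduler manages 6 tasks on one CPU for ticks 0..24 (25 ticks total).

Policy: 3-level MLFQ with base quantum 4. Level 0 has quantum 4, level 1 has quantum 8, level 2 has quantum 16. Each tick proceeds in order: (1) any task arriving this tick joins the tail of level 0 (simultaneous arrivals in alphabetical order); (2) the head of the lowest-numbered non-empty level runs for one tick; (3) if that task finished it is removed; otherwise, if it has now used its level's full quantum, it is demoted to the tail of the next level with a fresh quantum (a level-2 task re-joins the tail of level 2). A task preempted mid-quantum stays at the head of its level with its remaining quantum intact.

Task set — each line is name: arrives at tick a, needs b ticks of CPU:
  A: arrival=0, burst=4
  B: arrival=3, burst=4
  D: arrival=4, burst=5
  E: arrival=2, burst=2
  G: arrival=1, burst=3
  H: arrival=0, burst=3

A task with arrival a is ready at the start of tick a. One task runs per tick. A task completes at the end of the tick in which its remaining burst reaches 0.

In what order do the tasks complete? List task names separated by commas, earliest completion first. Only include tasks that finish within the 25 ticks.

completion order = A, H, G, E, B, D

t=0: L0/L1/L2 = AH/-/- → run A
t=1: L0/L1/L2 = AHG/-/- → run A
t=2: L0/L1/L2 = AHGE/-/- → run A
t=3: L0/L1/L2 = AHGEB/-/- → run A
t=4: L0/L1/L2 = HGEBD/-/- → run H
t=5: L0/L1/L2 = HGEBD/-/- → run H
t=6: L0/L1/L2 = HGEBD/-/- → run H
t=7: L0/L1/L2 = GEBD/-/- → run G
t=8: L0/L1/L2 = GEBD/-/- → run G
t=9: L0/L1/L2 = GEBD/-/- → run G
t=10: L0/L1/L2 = EBD/-/- → run E
t=11: L0/L1/L2 = EBD/-/- → run E
t=12: L0/L1/L2 = BD/-/- → run B
t=13: L0/L1/L2 = BD/-/- → run B
t=14: L0/L1/L2 = BD/-/- → run B
t=15: L0/L1/L2 = BD/-/- → run B
t=16: L0/L1/L2 = D/-/- → run D
t=17: L0/L1/L2 = D/-/- → run D
t=18: L0/L1/L2 = D/-/- → run D
t=19: L0/L1/L2 = D/-/- → run D
t=20: L0/L1/L2 = -/D/- → run D
t=21: (idle)
t=22: (idle)
t=23: (idle)
t=24: (idle)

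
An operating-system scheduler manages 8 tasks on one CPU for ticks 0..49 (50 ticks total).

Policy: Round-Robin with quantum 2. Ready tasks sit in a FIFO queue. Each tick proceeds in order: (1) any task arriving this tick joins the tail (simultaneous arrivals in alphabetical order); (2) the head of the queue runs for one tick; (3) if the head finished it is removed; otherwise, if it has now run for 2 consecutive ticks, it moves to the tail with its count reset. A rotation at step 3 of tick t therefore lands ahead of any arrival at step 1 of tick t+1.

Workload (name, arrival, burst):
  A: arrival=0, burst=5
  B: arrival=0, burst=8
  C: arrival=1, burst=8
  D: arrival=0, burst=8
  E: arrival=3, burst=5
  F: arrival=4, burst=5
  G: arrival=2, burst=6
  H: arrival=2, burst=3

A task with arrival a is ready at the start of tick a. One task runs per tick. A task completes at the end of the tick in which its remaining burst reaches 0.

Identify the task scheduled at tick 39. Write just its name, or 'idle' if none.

t=0: queue=[A,B,D] q_used=0 → run A
t=1: queue=[A,B,D,C] q_used=1 → run A
t=2: queue=[B,D,C,A,G,H] q_used=0 → run B
t=3: queue=[B,D,C,A,G,H,E] q_used=1 → run B
t=4: queue=[D,C,A,G,H,E,B,F] q_used=0 → run D
t=5: queue=[D,C,A,G,H,E,B,F] q_used=1 → run D
t=6: queue=[C,A,G,H,E,B,F,D] q_used=0 → run C
t=7: queue=[C,A,G,H,E,B,F,D] q_used=1 → run C
t=8: queue=[A,G,H,E,B,F,D,C] q_used=0 → run A
t=9: queue=[A,G,H,E,B,F,D,C] q_used=1 → run A
t=10: queue=[G,H,E,B,F,D,C,A] q_used=0 → run G
t=11: queue=[G,H,E,B,F,D,C,A] q_used=1 → run G
t=12: queue=[H,E,B,F,D,C,A,G] q_used=0 → run H
t=13: queue=[H,E,B,F,D,C,A,G] q_used=1 → run H
t=14: queue=[E,B,F,D,C,A,G,H] q_used=0 → run E
t=15: queue=[E,B,F,D,C,A,G,H] q_used=1 → run E
t=16: queue=[B,F,D,C,A,G,H,E] q_used=0 → run B
t=17: queue=[B,F,D,C,A,G,H,E] q_used=1 → run B
t=18: queue=[F,D,C,A,G,H,E,B] q_used=0 → run F
t=19: queue=[F,D,C,A,G,H,E,B] q_used=1 → run F
t=20: queue=[D,C,A,G,H,E,B,F] q_used=0 → run D
t=21: queue=[D,C,A,G,H,E,B,F] q_used=1 → run D
t=22: queue=[C,A,G,H,E,B,F,D] q_used=0 → run C
t=23: queue=[C,A,G,H,E,B,F,D] q_used=1 → run C
t=24: queue=[A,G,H,E,B,F,D,C] q_used=0 → run A
t=25: queue=[G,H,E,B,F,D,C] q_used=0 → run G
t=26: queue=[G,H,E,B,F,D,C] q_used=1 → run G
t=27: queue=[H,E,B,F,D,C,G] q_used=0 → run H
t=28: queue=[E,B,F,D,C,G] q_used=0 → run E
t=29: queue=[E,B,F,D,C,G] q_used=1 → run E
t=30: queue=[B,F,D,C,G,E] q_used=0 → run B
t=31: queue=[B,F,D,C,G,E] q_used=1 → run B
t=32: queue=[F,D,C,G,E,B] q_used=0 → run F
t=33: queue=[F,D,C,G,E,B] q_used=1 → run F
t=34: queue=[D,C,G,E,B,F] q_used=0 → run D
t=35: queue=[D,C,G,E,B,F] q_used=1 → run D
t=36: queue=[C,G,E,B,F,D] q_used=0 → run C
t=37: queue=[C,G,E,B,F,D] q_used=1 → run C
t=38: queue=[G,E,B,F,D,C] q_used=0 → run G
t=39: queue=[G,E,B,F,D,C] q_used=1 → run G
t=40: queue=[E,B,F,D,C] q_used=0 → run E
t=41: queue=[B,F,D,C] q_used=0 → run B
t=42: queue=[B,F,D,C] q_used=1 → run B
t=43: queue=[F,D,C] q_used=0 → run F
t=44: queue=[D,C] q_used=0 → run D
t=45: queue=[D,C] q_used=1 → run D
t=46: queue=[C] q_used=0 → run C
t=47: queue=[C] q_used=1 → run C
t=48: (idle)
t=49: (idle)

running at tick 39 = G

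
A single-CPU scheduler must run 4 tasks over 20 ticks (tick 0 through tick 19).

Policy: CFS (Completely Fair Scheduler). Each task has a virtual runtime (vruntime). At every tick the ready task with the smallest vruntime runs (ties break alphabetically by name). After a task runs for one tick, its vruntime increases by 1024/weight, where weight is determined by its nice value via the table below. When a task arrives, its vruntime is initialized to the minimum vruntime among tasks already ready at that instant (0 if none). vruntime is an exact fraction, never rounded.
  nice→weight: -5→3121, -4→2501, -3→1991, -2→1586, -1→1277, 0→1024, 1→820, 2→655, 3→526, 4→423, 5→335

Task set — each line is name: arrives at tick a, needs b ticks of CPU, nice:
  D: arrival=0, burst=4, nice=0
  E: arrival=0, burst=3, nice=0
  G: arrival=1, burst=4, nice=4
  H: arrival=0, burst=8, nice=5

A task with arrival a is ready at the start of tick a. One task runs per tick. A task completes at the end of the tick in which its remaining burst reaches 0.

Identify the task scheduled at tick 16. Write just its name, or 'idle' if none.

t=0: vr[D=0 E=0 H=0] → run D
t=1: vr[D=1 E=0 G=0 H=0] → run E
t=2: vr[D=1 E=1 G=0 H=0] → run G
t=3: vr[D=1 E=1 G=1024/423 H=0] → run H
t=4: vr[D=1 E=1 G=1024/423 H=1024/335] → run D
t=5: vr[D=2 E=1 G=1024/423 H=1024/335] → run E
t=6: vr[D=2 E=2 G=1024/423 H=1024/335] → run D
t=7: vr[D=3 E=2 G=1024/423 H=1024/335] → run E
t=8: vr[D=3 G=1024/423 H=1024/335] → run G
t=9: vr[D=3 G=2048/423 H=1024/335] → run D
t=10: vr[G=2048/423 H=1024/335] → run H
t=11: vr[G=2048/423 H=2048/335] → run G
t=12: vr[G=1024/141 H=2048/335] → run H
t=13: vr[G=1024/141 H=3072/335] → run G
t=14: vr[H=3072/335] → run H
t=15: vr[H=4096/335] → run H
t=16: vr[H=1024/67] → run H
t=17: vr[H=6144/335] → run H
t=18: vr[H=7168/335] → run H
t=19: (idle)

running at tick 16 = H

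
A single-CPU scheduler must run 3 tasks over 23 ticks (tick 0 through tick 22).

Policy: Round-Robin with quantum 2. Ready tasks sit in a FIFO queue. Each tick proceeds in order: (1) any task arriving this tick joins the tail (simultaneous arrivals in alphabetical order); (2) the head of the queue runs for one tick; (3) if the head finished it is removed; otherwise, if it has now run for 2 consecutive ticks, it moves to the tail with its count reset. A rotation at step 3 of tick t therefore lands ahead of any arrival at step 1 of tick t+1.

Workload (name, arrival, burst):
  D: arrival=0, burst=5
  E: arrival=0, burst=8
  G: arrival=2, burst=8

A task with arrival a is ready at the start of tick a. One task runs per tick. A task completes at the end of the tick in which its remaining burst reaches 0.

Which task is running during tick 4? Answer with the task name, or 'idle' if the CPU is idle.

t=0: queue=[D,E] q_used=0 → run D
t=1: queue=[D,E] q_used=1 → run D
t=2: queue=[E,D,G] q_used=0 → run E
t=3: queue=[E,D,G] q_used=1 → run E
t=4: queue=[D,G,E] q_used=0 → run D
t=5: queue=[D,G,E] q_used=1 → run D
t=6: queue=[G,E,D] q_used=0 → run G
t=7: queue=[G,E,D] q_used=1 → run G
t=8: queue=[E,D,G] q_used=0 → run E
t=9: queue=[E,D,G] q_used=1 → run E
t=10: queue=[D,G,E] q_used=0 → run D
t=11: queue=[G,E] q_used=0 → run G
t=12: queue=[G,E] q_used=1 → run G
t=13: queue=[E,G] q_used=0 → run E
t=14: queue=[E,G] q_used=1 → run E
t=15: queue=[G,E] q_used=0 → run G
t=16: queue=[G,E] q_used=1 → run G
t=17: queue=[E,G] q_used=0 → run E
t=18: queue=[E,G] q_used=1 → run E
t=19: queue=[G] q_used=0 → run G
t=20: queue=[G] q_used=1 → run G
t=21: (idle)
t=22: (idle)

running at tick 4 = D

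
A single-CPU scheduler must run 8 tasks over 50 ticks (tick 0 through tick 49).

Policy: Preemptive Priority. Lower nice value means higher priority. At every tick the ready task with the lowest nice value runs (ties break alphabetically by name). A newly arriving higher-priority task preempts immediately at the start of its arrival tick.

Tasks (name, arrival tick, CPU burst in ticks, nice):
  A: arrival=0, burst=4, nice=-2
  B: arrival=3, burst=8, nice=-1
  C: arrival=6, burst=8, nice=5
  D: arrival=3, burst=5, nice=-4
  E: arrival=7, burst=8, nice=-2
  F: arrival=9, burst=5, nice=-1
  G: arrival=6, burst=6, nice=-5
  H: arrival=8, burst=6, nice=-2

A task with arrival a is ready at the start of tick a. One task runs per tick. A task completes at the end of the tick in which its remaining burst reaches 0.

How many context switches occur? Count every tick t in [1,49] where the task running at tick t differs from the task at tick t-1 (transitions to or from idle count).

context switches = 9

t=0: ready={A} → run A
t=1: ready={A} → run A
t=2: ready={A} → run A
t=3: ready={A,B,D} → run D
t=4: ready={A,B,D} → run D
t=5: ready={A,B,D} → run D
t=6: ready={A,B,C,D,G} → run G
t=7: ready={A,B,C,D,E,G} → run G
t=8: ready={A,B,C,D,E,G,H} → run G
t=9: ready={A,B,C,D,E,F,G,H} → run G
t=10: ready={A,B,C,D,E,F,G,H} → run G
t=11: ready={A,B,C,D,E,F,G,H} → run G
t=12: ready={A,B,C,D,E,F,H} → run D
t=13: ready={A,B,C,D,E,F,H} → run D
t=14: ready={A,B,C,E,F,H} → run A
t=15: ready={B,C,E,F,H} → run E
t=16: ready={B,C,E,F,H} → run E
t=17: ready={B,C,E,F,H} → run E
t=18: ready={B,C,E,F,H} → run E
t=19: ready={B,C,E,F,H} → run E
t=20: ready={B,C,E,F,H} → run E
t=21: ready={B,C,E,F,H} → run E
t=22: ready={B,C,E,F,H} → run E
t=23: ready={B,C,F,H} → run H
t=24: ready={B,C,F,H} → run H
t=25: ready={B,C,F,H} → run H
t=26: ready={B,C,F,H} → run H
t=27: ready={B,C,F,H} → run H
t=28: ready={B,C,F,H} → run H
t=29: ready={B,C,F} → run B
t=30: ready={B,C,F} → run B
t=31: ready={B,C,F} → run B
t=32: ready={B,C,F} → run B
t=33: ready={B,C,F} → run B
t=34: ready={B,C,F} → run B
t=35: ready={B,C,F} → run B
t=36: ready={B,C,F} → run B
t=37: ready={C,F} → run F
t=38: ready={C,F} → run F
t=39: ready={C,F} → run F
t=40: ready={C,F} → run F
t=41: ready={C,F} → run F
t=42: ready={C} → run C
t=43: ready={C} → run C
t=44: ready={C} → run C
t=45: ready={C} → run C
t=46: ready={C} → run C
t=47: ready={C} → run C
t=48: ready={C} → run C
t=49: ready={C} → run C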